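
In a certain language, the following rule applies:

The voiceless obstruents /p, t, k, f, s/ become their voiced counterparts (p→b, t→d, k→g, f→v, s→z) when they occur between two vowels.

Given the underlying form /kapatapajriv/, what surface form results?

kabadabajriv

Scanning /kapatapajriv/: /k/ at position 1 is not in the conditioning environment; /p/ is a voiceless obstruent between vowels /a/ and /a/, so it voices to [b]; /t/ is a voiceless obstruent between vowels /a/ and /a/, so it voices to [d]; /p/ is a voiceless obstruent between vowels /a/ and /a/, so it voices to [b].
Result: [kabadabajriv].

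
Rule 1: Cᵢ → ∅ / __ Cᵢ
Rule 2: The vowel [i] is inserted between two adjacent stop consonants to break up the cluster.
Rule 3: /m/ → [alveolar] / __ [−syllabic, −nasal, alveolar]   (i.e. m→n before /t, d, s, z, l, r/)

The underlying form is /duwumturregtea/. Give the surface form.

duwunturegitea

Rule 1 (degemination): /rr/ is a geminate; the first /r/ deletes. /duwumturregtea/ → duwumturegtea.
Rule 2 (stop-cluster i-epenthesis): /g/ and /t/ form a stop–stop cluster, so [i] is inserted between them. /duwumturegtea/ → duwumturegitea.
Rule 3 (nasal place assimilation): /m/ precedes the alveolar consonant /t/, so it assimilates in place to [n]. /duwumturegitea/ → duwunturegitea.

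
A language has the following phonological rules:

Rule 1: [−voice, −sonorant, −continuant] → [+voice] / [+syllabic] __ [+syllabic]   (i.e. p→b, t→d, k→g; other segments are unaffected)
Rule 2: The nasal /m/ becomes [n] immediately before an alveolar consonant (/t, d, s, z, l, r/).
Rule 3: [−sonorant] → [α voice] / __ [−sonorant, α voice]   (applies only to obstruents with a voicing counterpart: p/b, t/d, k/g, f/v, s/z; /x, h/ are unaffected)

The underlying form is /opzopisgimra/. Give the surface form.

obzobizginra

Rule 1 (intervocalic voicing): /p/ is a voiceless stop between vowels /o/ and /i/, so it voices to [b]. /opzopisgimra/ → opzobisgimra.
Rule 2 (nasal place assimilation): /m/ precedes the alveolar consonant /r/, so it assimilates in place to [n]. /opzobisgimra/ → opzobisginra.
Rule 3 (regressive voicing assimilation): /p/ precedes the voiced obstruent /z/, so it voices to [b] by assimilation. /s/ precedes the voiced obstruent /g/, so it voices to [z] by assimilation. /opzobisginra/ → obzobizginra.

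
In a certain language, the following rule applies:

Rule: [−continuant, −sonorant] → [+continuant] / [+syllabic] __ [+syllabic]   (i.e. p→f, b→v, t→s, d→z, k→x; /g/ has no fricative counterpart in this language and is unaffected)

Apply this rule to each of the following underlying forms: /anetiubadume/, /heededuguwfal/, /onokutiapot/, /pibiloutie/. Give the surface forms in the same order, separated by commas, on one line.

/anetiubadume/: /t/ is a stop between vowels /e/ and /i/, so it spirantizes to the fricative [s]. /b/ is a stop between vowels /u/ and /a/, so it spirantizes to the fricative [v]. /d/ is a stop between vowels /a/ and /u/, so it spirantizes to the fricative [z]. → [anesiuvazume].
/heededuguwfal/: /d/ is a stop between vowels /e/ and /e/, so it spirantizes to the fricative [z]. /d/ is a stop between vowels /e/ and /u/, so it spirantizes to the fricative [z]. → [heezezuguwfal].
/onokutiapot/: /k/ is a stop between vowels /o/ and /u/, so it spirantizes to the fricative [x]. /t/ is a stop between vowels /u/ and /i/, so it spirantizes to the fricative [s]. /p/ is a stop between vowels /a/ and /o/, so it spirantizes to the fricative [f]. → [onoxusiafot].
/pibiloutie/: /b/ is a stop between vowels /i/ and /i/, so it spirantizes to the fricative [v]. /t/ is a stop between vowels /u/ and /i/, so it spirantizes to the fricative [s]. → [pivilousie].

anesiuvazume, heezezuguwfal, onoxusiafot, pivilousie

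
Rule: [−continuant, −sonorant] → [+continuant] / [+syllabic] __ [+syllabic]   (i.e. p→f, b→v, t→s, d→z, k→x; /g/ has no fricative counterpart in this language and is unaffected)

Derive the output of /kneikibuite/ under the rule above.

Scanning /kneikibuite/: /k/ at position 1 is not in the conditioning environment; /k/ is a stop between vowels /i/ and /i/, so it spirantizes to the fricative [x]; /b/ is a stop between vowels /i/ and /u/, so it spirantizes to the fricative [v]; /t/ is a stop between vowels /i/ and /e/, so it spirantizes to the fricative [s].
Result: [kneixivuise].

kneixivuise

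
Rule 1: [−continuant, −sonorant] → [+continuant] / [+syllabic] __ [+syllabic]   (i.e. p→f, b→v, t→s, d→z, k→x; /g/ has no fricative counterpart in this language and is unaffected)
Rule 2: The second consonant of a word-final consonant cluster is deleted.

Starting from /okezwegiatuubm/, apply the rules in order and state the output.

Rule 1 (intervocalic spirantization): /k/ is a stop between vowels /o/ and /e/, so it spirantizes to the fricative [x]. /t/ is a stop between vowels /a/ and /u/, so it spirantizes to the fricative [s]. /okezwegiatuubm/ → oxezwegiasuubm.
Rule 2 (final cluster simplification): /m/ is the second consonant of a word-final cluster /bm/, so it deletes. /oxezwegiasuubm/ → oxezwegiasuub.

oxezwegiasuub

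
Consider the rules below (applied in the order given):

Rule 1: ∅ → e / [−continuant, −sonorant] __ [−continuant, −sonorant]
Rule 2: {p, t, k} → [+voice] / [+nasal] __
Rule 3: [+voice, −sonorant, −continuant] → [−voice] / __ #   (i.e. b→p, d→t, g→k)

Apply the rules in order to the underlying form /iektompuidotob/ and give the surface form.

Rule 1 (stop-cluster e-epenthesis): /k/ and /t/ form a stop–stop cluster, so [e] is inserted between them. /iektompuidotob/ → ieketompuidotob.
Rule 2 (post-nasal voicing): /p/ is a voiceless stop immediately after the nasal /m/, so it voices to [b]. /ieketompuidotob/ → ieketombuidotob.
Rule 3 (final devoicing): /b/ is a voiced stop in word-final position, so it devoices to [p]. /ieketombuidotob/ → ieketombuidotop.

ieketombuidotop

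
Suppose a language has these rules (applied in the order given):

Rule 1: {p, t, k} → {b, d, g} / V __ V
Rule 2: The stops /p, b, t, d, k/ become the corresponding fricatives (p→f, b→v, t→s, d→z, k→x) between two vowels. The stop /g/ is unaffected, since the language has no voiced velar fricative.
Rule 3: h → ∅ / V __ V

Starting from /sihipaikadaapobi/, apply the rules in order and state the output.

Rule 1 (intervocalic voicing): /p/ is a voiceless stop between vowels /i/ and /a/, so it voices to [b]. /k/ is a voiceless stop between vowels /i/ and /a/, so it voices to [g]. /p/ is a voiceless stop between vowels /a/ and /o/, so it voices to [b]. /sihipaikadaapobi/ → sihibaigadaabobi.
Rule 2 (intervocalic spirantization): /b/ is a stop between vowels /i/ and /a/, so it spirantizes to the fricative [v]. /d/ is a stop between vowels /a/ and /a/, so it spirantizes to the fricative [z]. /b/ is a stop between vowels /a/ and /o/, so it spirantizes to the fricative [v]. /b/ is a stop between vowels /o/ and /i/, so it spirantizes to the fricative [v]. /sihibaigadaabobi/ → sihivaigazaavovi.
Rule 3 (intervocalic h-deletion): /h/ occurs between vowels /i/ and /i/, so it deletes. /sihivaigazaavovi/ → siivaigazaavovi.

siivaigazaavovi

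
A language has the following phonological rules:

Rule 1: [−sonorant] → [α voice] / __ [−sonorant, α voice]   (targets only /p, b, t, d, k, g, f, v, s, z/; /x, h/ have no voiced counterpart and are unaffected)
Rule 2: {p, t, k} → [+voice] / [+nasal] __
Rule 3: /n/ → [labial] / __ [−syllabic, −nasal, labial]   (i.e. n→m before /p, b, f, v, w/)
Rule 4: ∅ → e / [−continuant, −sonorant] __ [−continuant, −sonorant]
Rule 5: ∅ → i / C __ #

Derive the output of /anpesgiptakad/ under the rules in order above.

Rule 1 (regressive voicing assimilation): /s/ precedes the voiced obstruent /g/, so it voices to [z] by assimilation. /anpesgiptakad/ → anpezgiptakad.
Rule 2 (post-nasal voicing): /p/ is a voiceless stop immediately after the nasal /n/, so it voices to [b]. /anpezgiptakad/ → anbezgiptakad.
Rule 3 (nasal place assimilation): /n/ precedes the labial consonant /b/, so it assimilates in place to [m]. /anbezgiptakad/ → ambezgiptakad.
Rule 4 (stop-cluster e-epenthesis): /p/ and /t/ form a stop–stop cluster, so [e] is inserted between them. /ambezgiptakad/ → ambezgipetakad.
Rule 5 (final i-epenthesis): the form ends in the consonant /d/, so [i] is inserted word-finally. /ambezgipetakad/ → ambezgipetakadi.

ambezgipetakadi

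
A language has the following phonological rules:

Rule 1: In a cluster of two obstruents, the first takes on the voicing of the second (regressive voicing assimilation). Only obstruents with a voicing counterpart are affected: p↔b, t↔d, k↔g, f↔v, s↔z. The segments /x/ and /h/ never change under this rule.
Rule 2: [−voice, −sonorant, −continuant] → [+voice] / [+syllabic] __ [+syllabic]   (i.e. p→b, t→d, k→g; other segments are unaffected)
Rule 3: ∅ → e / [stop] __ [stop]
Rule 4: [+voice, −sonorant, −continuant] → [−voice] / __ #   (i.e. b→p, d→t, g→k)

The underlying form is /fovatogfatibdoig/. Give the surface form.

fovadokfadibedoik

Rule 1 (regressive voicing assimilation): /g/ precedes the voiceless obstruent /f/, so it devoices to [k] by assimilation. /fovatogfatibdoig/ → fovatokfatibdoig.
Rule 2 (intervocalic voicing): /t/ is a voiceless stop between vowels /a/ and /o/, so it voices to [d]. /t/ is a voiceless stop between vowels /a/ and /i/, so it voices to [d]. /fovatokfatibdoig/ → fovadokfadibdoig.
Rule 3 (stop-cluster e-epenthesis): /b/ and /d/ form a stop–stop cluster, so [e] is inserted between them. /fovadokfadibdoig/ → fovadokfadibedoig.
Rule 4 (final devoicing): /g/ is a voiced stop in word-final position, so it devoices to [k]. /fovadokfadibedoig/ → fovadokfadibedoik.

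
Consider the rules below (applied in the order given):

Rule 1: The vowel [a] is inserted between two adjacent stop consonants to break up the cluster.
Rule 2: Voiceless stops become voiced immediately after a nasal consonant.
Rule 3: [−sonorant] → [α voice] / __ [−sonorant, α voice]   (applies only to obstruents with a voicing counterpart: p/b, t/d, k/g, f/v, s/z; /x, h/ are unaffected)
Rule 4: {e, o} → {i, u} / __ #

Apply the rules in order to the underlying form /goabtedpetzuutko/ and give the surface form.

goabatedapedzuutaku

Rule 1 (stop-cluster a-epenthesis): /b/ and /t/ form a stop–stop cluster, so [a] is inserted between them. /d/ and /p/ form a stop–stop cluster, so [a] is inserted between them. /t/ and /k/ form a stop–stop cluster, so [a] is inserted between them. /goabtedpetzuutko/ → goabatedapetzuutako.
Rule 2 (post-nasal voicing): no segment meets the environment; /goabatedapetzuutako/ is unchanged.
Rule 3 (regressive voicing assimilation): /t/ precedes the voiced obstruent /z/, so it voices to [d] by assimilation. /goabatedapetzuutako/ → goabatedapedzuutako.
Rule 4 (final vowel raising): /o/ is a mid vowel in word-final position, so it raises to [u]. /goabatedapedzuutako/ → goabatedapedzuutaku.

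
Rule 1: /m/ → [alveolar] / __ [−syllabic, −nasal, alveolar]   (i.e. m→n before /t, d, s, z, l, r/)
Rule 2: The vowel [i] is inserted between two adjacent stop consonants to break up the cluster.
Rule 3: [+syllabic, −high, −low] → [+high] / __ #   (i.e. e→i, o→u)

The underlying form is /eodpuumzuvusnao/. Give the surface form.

eodipuunzuvusnau

Rule 1 (nasal place assimilation): /m/ precedes the alveolar consonant /z/, so it assimilates in place to [n]. /eodpuumzuvusnao/ → eodpuunzuvusnao.
Rule 2 (stop-cluster i-epenthesis): /d/ and /p/ form a stop–stop cluster, so [i] is inserted between them. /eodpuunzuvusnao/ → eodipuunzuvusnao.
Rule 3 (final vowel raising): /o/ is a mid vowel in word-final position, so it raises to [u]. /eodipuunzuvusnao/ → eodipuunzuvusnau.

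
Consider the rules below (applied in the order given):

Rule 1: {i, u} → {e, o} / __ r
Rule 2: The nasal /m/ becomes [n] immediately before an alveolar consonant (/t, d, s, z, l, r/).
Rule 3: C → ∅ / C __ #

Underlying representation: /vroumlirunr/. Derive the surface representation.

Rule 1 (pre-rhotic lowering): /i/ is a high vowel immediately before /r/, so it lowers to [e]. /vroumlirunr/ → vroumlerunr.
Rule 2 (nasal place assimilation): /m/ precedes the alveolar consonant /l/, so it assimilates in place to [n]. /vroumlerunr/ → vrounlerunr.
Rule 3 (final cluster simplification): /r/ is the second consonant of a word-final cluster /nr/, so it deletes. /vrounlerunr/ → vrounlerun.

vrounlerun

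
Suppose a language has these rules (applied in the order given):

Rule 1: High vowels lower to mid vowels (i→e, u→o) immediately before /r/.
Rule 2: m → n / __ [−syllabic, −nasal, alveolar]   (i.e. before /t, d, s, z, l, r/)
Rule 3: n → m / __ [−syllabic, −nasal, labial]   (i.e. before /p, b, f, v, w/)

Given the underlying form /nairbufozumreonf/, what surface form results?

Rule 1 (pre-rhotic lowering): /i/ is a high vowel immediately before /r/, so it lowers to [e]. /nairbufozumreonf/ → naerbufozumreonf.
Rule 2 (nasal place assimilation): /m/ precedes the alveolar consonant /r/, so it assimilates in place to [n]. /naerbufozumreonf/ → naerbufozunreonf.
Rule 3 (nasal place assimilation): /n/ precedes the labial consonant /f/, so it assimilates in place to [m]. /naerbufozunreonf/ → naerbufozunreomf.

naerbufozunreomf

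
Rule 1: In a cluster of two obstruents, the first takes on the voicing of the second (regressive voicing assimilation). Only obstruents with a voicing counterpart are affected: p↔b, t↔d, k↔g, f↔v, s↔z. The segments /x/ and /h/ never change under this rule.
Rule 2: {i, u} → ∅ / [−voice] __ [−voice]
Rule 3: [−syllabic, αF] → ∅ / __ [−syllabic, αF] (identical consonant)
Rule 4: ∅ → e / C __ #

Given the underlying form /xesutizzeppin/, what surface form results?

Rule 1 (regressive voicing assimilation): no segment meets the environment; /xesutizzeppin/ is unchanged.
Rule 2 (high vowel syncope): /u/ is a high vowel flanked by voiceless consonants /s/ and /t/, so it deletes. /xesutizzeppin/ → xestizzeppin.
Rule 3 (degemination): /zz/ is a geminate; the first /z/ deletes. /pp/ is a geminate; the first /p/ deletes. /xestizzeppin/ → xestizepin.
Rule 4 (final e-epenthesis): the form ends in the consonant /n/, so [e] is inserted word-finally. /xestizepin/ → xestizepine.

xestizepine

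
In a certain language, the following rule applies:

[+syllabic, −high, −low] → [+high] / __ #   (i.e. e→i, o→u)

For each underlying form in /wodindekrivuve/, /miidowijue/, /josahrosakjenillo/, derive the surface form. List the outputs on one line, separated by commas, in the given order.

wodindekrivuvi, miidowijui, josahrosakjenillu

/wodindekrivuve/: /e/ is a mid vowel in word-final position, so it raises to [i]. → [wodindekrivuvi].
/miidowijue/: /e/ is a mid vowel in word-final position, so it raises to [i]. → [miidowijui].
/josahrosakjenillo/: /o/ is a mid vowel in word-final position, so it raises to [u]. → [josahrosakjenillu].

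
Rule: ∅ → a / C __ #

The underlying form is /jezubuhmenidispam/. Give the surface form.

jezubuhmenidispama

the form ends in the consonant /m/, so [a] is inserted word-finally.
Surface form: [jezubuhmenidispama].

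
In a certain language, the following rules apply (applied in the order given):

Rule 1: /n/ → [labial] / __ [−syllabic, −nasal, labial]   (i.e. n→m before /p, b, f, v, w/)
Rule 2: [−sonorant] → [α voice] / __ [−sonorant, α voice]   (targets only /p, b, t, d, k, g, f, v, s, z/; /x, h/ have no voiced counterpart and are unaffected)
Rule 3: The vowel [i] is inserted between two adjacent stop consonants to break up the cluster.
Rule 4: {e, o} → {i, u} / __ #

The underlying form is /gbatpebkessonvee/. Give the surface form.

Rule 1 (nasal place assimilation): /n/ precedes the labial consonant /v/, so it assimilates in place to [m]. /gbatpebkessonvee/ → gbatpebkessomvee.
Rule 2 (regressive voicing assimilation): /b/ precedes the voiceless obstruent /k/, so it devoices to [p] by assimilation. /gbatpebkessomvee/ → gbatpepkessomvee.
Rule 3 (stop-cluster i-epenthesis): /g/ and /b/ form a stop–stop cluster, so [i] is inserted between them. /t/ and /p/ form a stop–stop cluster, so [i] is inserted between them. /p/ and /k/ form a stop–stop cluster, so [i] is inserted between them. /gbatpepkessomvee/ → gibatipepikessomvee.
Rule 4 (final vowel raising): /e/ is a mid vowel in word-final position, so it raises to [i]. /gibatipepikessomvee/ → gibatipepikessomvei.

gibatipepikessomvei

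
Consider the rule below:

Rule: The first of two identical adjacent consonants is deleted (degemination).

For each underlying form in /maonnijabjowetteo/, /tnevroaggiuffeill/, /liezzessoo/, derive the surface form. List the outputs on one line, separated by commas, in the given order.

maonijabjoweteo, tnevroagiufeil, liezesoo

/maonnijabjowetteo/: /nn/ is a geminate; the first /n/ deletes. /tt/ is a geminate; the first /t/ deletes. → [maonijabjoweteo].
/tnevroaggiuffeill/: /gg/ is a geminate; the first /g/ deletes. /ff/ is a geminate; the first /f/ deletes. /ll/ is a geminate; the first /l/ deletes. → [tnevroagiufeil].
/liezzessoo/: /zz/ is a geminate; the first /z/ deletes. /ss/ is a geminate; the first /s/ deletes. → [liezesoo].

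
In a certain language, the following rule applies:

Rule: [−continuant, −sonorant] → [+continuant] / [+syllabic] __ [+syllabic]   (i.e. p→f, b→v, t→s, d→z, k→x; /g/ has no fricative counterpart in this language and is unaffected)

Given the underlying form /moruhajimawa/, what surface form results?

No segment of /moruhajimawa/ meets the structural description of the rule, so the form surfaces unchanged.

moruhajimawa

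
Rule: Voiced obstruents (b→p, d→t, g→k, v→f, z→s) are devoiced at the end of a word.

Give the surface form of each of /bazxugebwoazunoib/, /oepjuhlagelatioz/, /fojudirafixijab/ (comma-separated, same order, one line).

bazxugebwoazunoip, oepjuhlagelatios, fojudirafixijap

/bazxugebwoazunoib/: /b/ is a voiced obstruent in word-final position, so it devoices to [p]. → [bazxugebwoazunoip].
/oepjuhlagelatioz/: /z/ is a voiced obstruent in word-final position, so it devoices to [s]. → [oepjuhlagelatios].
/fojudirafixijab/: /b/ is a voiced obstruent in word-final position, so it devoices to [p]. → [fojudirafixijap].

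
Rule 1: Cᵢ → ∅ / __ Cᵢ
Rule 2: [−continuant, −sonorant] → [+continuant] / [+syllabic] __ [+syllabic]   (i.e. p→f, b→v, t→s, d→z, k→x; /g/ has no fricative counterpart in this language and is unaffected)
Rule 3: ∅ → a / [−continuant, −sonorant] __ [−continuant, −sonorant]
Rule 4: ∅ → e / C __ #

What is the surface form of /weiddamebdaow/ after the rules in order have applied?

weizamebadaowe

Rule 1 (degemination): /dd/ is a geminate; the first /d/ deletes. /weiddamebdaow/ → weidamebdaow.
Rule 2 (intervocalic spirantization): /d/ is a stop between vowels /i/ and /a/, so it spirantizes to the fricative [z]. /weidamebdaow/ → weizamebdaow.
Rule 3 (stop-cluster a-epenthesis): /b/ and /d/ form a stop–stop cluster, so [a] is inserted between them. /weizamebdaow/ → weizamebadaow.
Rule 4 (final e-epenthesis): the form ends in the consonant /w/, so [e] is inserted word-finally. /weizamebadaow/ → weizamebadaowe.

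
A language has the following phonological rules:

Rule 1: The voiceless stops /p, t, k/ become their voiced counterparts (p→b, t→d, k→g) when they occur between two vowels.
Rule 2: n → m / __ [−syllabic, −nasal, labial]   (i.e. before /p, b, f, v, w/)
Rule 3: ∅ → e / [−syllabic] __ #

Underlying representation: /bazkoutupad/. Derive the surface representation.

Rule 1 (intervocalic voicing): /t/ is a voiceless stop between vowels /u/ and /u/, so it voices to [d]. /p/ is a voiceless stop between vowels /u/ and /a/, so it voices to [b]. /bazkoutupad/ → bazkoudubad.
Rule 2 (nasal place assimilation): no segment meets the environment; /bazkoudubad/ is unchanged.
Rule 3 (final e-epenthesis): the form ends in the consonant /d/, so [e] is inserted word-finally. /bazkoudubad/ → bazkoudubade.

bazkoudubade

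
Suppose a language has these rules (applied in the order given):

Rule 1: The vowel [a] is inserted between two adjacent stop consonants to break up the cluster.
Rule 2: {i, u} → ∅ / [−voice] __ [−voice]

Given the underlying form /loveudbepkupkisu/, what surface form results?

Rule 1 (stop-cluster a-epenthesis): /d/ and /b/ form a stop–stop cluster, so [a] is inserted between them. /p/ and /k/ form a stop–stop cluster, so [a] is inserted between them. /p/ and /k/ form a stop–stop cluster, so [a] is inserted between them. /loveudbepkupkisu/ → loveudabepakupakisu.
Rule 2 (high vowel syncope): /u/ is a high vowel flanked by voiceless consonants /k/ and /p/, so it deletes. /i/ is a high vowel flanked by voiceless consonants /k/ and /s/, so it deletes. /loveudabepakupakisu/ → loveudabepakpaksu.

loveudabepakpaksu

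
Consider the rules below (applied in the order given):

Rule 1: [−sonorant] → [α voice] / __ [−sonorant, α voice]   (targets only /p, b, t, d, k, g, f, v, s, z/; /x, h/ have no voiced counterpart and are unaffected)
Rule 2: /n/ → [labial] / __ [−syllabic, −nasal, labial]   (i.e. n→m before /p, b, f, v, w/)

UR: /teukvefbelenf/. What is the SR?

teugvevbelemf

Rule 1 (regressive voicing assimilation): /k/ precedes the voiced obstruent /v/, so it voices to [g] by assimilation. /f/ precedes the voiced obstruent /b/, so it voices to [v] by assimilation. /teukvefbelenf/ → teugvevbelenf.
Rule 2 (nasal place assimilation): /n/ precedes the labial consonant /f/, so it assimilates in place to [m]. /teugvevbelenf/ → teugvevbelemf.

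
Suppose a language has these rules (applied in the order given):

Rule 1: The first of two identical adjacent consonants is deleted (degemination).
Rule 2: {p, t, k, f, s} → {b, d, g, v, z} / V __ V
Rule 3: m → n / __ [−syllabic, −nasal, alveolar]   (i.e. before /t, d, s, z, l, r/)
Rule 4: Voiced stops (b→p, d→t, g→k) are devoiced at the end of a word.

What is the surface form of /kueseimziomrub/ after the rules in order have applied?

Rule 1 (degemination): no segment meets the environment; /kueseimziomrub/ is unchanged.
Rule 2 (intervocalic voicing): /s/ is a voiceless obstruent between vowels /e/ and /e/, so it voices to [z]. /kueseimziomrub/ → kuezeimziomrub.
Rule 3 (nasal place assimilation): /m/ precedes the alveolar consonant /z/, so it assimilates in place to [n]. /m/ precedes the alveolar consonant /r/, so it assimilates in place to [n]. /kuezeimziomrub/ → kuezeinzionrub.
Rule 4 (final devoicing): /b/ is a voiced stop in word-final position, so it devoices to [p]. /kuezeinzionrub/ → kuezeinzionrup.

kuezeinzionrup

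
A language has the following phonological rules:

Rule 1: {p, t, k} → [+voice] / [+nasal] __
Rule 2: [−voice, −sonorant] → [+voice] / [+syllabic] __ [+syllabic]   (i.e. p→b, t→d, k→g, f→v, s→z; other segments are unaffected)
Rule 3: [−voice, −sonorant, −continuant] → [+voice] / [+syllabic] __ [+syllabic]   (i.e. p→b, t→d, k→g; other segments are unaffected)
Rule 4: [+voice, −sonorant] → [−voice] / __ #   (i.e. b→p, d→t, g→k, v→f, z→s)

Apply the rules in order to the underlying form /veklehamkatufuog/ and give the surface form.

veklehamgaduvuok

Rule 1 (post-nasal voicing): /k/ is a voiceless stop immediately after the nasal /m/, so it voices to [g]. /veklehamkatufuog/ → veklehamgatufuog.
Rule 2 (intervocalic voicing): /t/ is a voiceless obstruent between vowels /a/ and /u/, so it voices to [d]. /f/ is a voiceless obstruent between vowels /u/ and /u/, so it voices to [v]. /veklehamgatufuog/ → veklehamgaduvuog.
Rule 3 (intervocalic voicing): no segment meets the environment; /veklehamgaduvuog/ is unchanged.
Rule 4 (final devoicing): /g/ is a voiced obstruent in word-final position, so it devoices to [k]. /veklehamgaduvuog/ → veklehamgaduvuok.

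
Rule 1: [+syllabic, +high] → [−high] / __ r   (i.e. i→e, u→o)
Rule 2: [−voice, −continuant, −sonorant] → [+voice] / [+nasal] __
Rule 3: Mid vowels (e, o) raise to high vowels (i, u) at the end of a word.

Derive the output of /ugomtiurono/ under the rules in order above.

Rule 1 (pre-rhotic lowering): /u/ is a high vowel immediately before /r/, so it lowers to [o]. /ugomtiurono/ → ugomtiorono.
Rule 2 (post-nasal voicing): /t/ is a voiceless stop immediately after the nasal /m/, so it voices to [d]. /ugomtiorono/ → ugomdiorono.
Rule 3 (final vowel raising): /o/ is a mid vowel in word-final position, so it raises to [u]. /ugomdiorono/ → ugomdioronu.

ugomdioronu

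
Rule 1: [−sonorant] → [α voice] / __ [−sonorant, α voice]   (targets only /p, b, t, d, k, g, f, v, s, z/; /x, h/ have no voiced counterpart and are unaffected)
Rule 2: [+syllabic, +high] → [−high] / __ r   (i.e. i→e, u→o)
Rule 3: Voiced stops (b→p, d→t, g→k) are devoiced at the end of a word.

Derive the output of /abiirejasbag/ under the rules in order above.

Rule 1 (regressive voicing assimilation): /s/ precedes the voiced obstruent /b/, so it voices to [z] by assimilation. /abiirejasbag/ → abiirejazbag.
Rule 2 (pre-rhotic lowering): /i/ is a high vowel immediately before /r/, so it lowers to [e]. /abiirejazbag/ → abierejazbag.
Rule 3 (final devoicing): /g/ is a voiced stop in word-final position, so it devoices to [k]. /abierejazbag/ → abierejazbak.

abierejazbak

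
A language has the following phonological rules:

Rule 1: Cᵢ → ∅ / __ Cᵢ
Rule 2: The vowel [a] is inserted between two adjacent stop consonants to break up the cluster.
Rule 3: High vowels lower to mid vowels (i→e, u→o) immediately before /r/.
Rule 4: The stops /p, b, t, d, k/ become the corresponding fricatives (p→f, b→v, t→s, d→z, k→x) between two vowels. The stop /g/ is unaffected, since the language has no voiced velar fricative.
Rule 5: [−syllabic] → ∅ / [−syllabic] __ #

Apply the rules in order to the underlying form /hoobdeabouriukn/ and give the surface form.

hoovazeavooriuk

Rule 1 (degemination): no segment meets the environment; /hoobdeabouriukn/ is unchanged.
Rule 2 (stop-cluster a-epenthesis): /b/ and /d/ form a stop–stop cluster, so [a] is inserted between them. /hoobdeabouriukn/ → hoobadeabouriukn.
Rule 3 (pre-rhotic lowering): /u/ is a high vowel immediately before /r/, so it lowers to [o]. /hoobadeabouriukn/ → hoobadeabooriukn.
Rule 4 (intervocalic spirantization): /b/ is a stop between vowels /o/ and /a/, so it spirantizes to the fricative [v]. /d/ is a stop between vowels /a/ and /e/, so it spirantizes to the fricative [z]. /b/ is a stop between vowels /a/ and /o/, so it spirantizes to the fricative [v]. /hoobadeabooriukn/ → hoovazeavooriukn.
Rule 5 (final cluster simplification): /n/ is the second consonant of a word-final cluster /kn/, so it deletes. /hoovazeavooriukn/ → hoovazeavooriuk.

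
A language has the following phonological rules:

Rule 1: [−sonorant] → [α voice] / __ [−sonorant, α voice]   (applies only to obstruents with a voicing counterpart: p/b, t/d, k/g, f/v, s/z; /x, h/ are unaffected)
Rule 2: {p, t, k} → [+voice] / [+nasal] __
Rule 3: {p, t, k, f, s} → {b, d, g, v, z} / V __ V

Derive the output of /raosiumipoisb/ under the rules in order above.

raoziumiboizb

Rule 1 (regressive voicing assimilation): /s/ precedes the voiced obstruent /b/, so it voices to [z] by assimilation. /raosiumipoisb/ → raosiumipoizb.
Rule 2 (post-nasal voicing): no segment meets the environment; /raosiumipoizb/ is unchanged.
Rule 3 (intervocalic voicing): /s/ is a voiceless obstruent between vowels /o/ and /i/, so it voices to [z]. /p/ is a voiceless obstruent between vowels /i/ and /o/, so it voices to [b]. /raosiumipoizb/ → raoziumiboizb.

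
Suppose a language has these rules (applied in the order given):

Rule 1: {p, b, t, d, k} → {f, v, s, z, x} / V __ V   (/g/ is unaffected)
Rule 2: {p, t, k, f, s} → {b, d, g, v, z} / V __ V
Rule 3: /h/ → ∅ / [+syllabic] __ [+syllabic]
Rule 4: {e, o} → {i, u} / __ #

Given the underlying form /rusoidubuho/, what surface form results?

Rule 1 (intervocalic spirantization): /d/ is a stop between vowels /i/ and /u/, so it spirantizes to the fricative [z]. /b/ is a stop between vowels /u/ and /u/, so it spirantizes to the fricative [v]. /rusoidubuho/ → rusoizuvuho.
Rule 2 (intervocalic voicing): /s/ is a voiceless obstruent between vowels /u/ and /o/, so it voices to [z]. /rusoizuvuho/ → ruzoizuvuho.
Rule 3 (intervocalic h-deletion): /h/ occurs between vowels /u/ and /o/, so it deletes. /ruzoizuvuho/ → ruzoizuvuo.
Rule 4 (final vowel raising): /o/ is a mid vowel in word-final position, so it raises to [u]. /ruzoizuvuo/ → ruzoizuvuu.

ruzoizuvuu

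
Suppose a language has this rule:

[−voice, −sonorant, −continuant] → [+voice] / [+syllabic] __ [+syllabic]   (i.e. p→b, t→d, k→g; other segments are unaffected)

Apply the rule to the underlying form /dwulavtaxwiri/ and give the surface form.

dwulavtaxwiri

No segment of /dwulavtaxwiri/ meets the structural description of the rule, so the form surfaces unchanged.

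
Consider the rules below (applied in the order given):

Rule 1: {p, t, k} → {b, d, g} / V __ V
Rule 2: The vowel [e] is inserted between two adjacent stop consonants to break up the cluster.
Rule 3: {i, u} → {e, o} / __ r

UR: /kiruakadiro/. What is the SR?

Rule 1 (intervocalic voicing): /k/ is a voiceless stop between vowels /a/ and /a/, so it voices to [g]. /kiruakadiro/ → kiruagadiro.
Rule 2 (stop-cluster e-epenthesis): no segment meets the environment; /kiruagadiro/ is unchanged.
Rule 3 (pre-rhotic lowering): /i/ is a high vowel immediately before /r/, so it lowers to [e]. /i/ is a high vowel immediately before /r/, so it lowers to [e]. /kiruagadiro/ → keruagadero.

keruagadero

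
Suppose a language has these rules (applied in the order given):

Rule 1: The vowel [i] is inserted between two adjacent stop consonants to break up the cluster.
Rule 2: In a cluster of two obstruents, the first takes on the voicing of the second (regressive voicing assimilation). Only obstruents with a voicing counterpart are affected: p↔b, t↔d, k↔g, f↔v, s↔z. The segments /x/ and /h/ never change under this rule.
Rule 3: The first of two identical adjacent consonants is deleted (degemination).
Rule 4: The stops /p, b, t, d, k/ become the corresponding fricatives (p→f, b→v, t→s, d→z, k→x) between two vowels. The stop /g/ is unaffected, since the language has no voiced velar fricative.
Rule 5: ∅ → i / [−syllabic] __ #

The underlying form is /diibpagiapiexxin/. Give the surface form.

diivifagiafiexini

Rule 1 (stop-cluster i-epenthesis): /b/ and /p/ form a stop–stop cluster, so [i] is inserted between them. /diibpagiapiexxin/ → diibipagiapiexxin.
Rule 2 (regressive voicing assimilation): no segment meets the environment; /diibipagiapiexxin/ is unchanged.
Rule 3 (degemination): /xx/ is a geminate; the first /x/ deletes. /diibipagiapiexxin/ → diibipagiapiexin.
Rule 4 (intervocalic spirantization): /b/ is a stop between vowels /i/ and /i/, so it spirantizes to the fricative [v]. /p/ is a stop between vowels /i/ and /a/, so it spirantizes to the fricative [f]. /p/ is a stop between vowels /a/ and /i/, so it spirantizes to the fricative [f]. /diibipagiapiexin/ → diivifagiafiexin.
Rule 5 (final i-epenthesis): the form ends in the consonant /n/, so [i] is inserted word-finally. /diivifagiafiexin/ → diivifagiafiexini.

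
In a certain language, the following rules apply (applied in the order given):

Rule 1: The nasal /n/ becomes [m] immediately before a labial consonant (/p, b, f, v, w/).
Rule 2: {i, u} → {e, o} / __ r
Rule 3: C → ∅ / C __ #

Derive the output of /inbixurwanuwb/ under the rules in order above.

Rule 1 (nasal place assimilation): /n/ precedes the labial consonant /b/, so it assimilates in place to [m]. /inbixurwanuwb/ → imbixurwanuwb.
Rule 2 (pre-rhotic lowering): /u/ is a high vowel immediately before /r/, so it lowers to [o]. /imbixurwanuwb/ → imbixorwanuwb.
Rule 3 (final cluster simplification): /b/ is the second consonant of a word-final cluster /wb/, so it deletes. /imbixorwanuwb/ → imbixorwanuw.

imbixorwanuw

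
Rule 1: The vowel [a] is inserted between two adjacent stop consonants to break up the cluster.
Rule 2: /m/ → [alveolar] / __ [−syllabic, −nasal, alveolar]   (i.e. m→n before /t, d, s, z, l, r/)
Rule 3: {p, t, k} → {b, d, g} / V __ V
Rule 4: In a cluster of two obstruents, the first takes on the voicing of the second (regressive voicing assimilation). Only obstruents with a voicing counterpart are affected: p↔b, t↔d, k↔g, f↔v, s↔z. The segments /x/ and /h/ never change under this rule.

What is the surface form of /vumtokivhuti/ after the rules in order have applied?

Rule 1 (stop-cluster a-epenthesis): no segment meets the environment; /vumtokivhuti/ is unchanged.
Rule 2 (nasal place assimilation): /m/ precedes the alveolar consonant /t/, so it assimilates in place to [n]. /vumtokivhuti/ → vuntokivhuti.
Rule 3 (intervocalic voicing): /k/ is a voiceless stop between vowels /o/ and /i/, so it voices to [g]. /t/ is a voiceless stop between vowels /u/ and /i/, so it voices to [d]. /vuntokivhuti/ → vuntogivhudi.
Rule 4 (regressive voicing assimilation): /v/ precedes the voiceless obstruent /h/, so it devoices to [f] by assimilation. /vuntogivhudi/ → vuntogifhudi.

vuntogifhudi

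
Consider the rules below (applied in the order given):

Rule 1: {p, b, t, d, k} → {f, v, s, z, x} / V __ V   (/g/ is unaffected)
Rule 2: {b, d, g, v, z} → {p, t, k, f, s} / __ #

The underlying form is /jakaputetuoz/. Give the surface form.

jaxafusesuos

Rule 1 (intervocalic spirantization): /k/ is a stop between vowels /a/ and /a/, so it spirantizes to the fricative [x]. /p/ is a stop between vowels /a/ and /u/, so it spirantizes to the fricative [f]. /t/ is a stop between vowels /u/ and /e/, so it spirantizes to the fricative [s]. /t/ is a stop between vowels /e/ and /u/, so it spirantizes to the fricative [s]. /jakaputetuoz/ → jaxafusesuoz.
Rule 2 (final devoicing): /z/ is a voiced obstruent in word-final position, so it devoices to [s]. /jaxafusesuoz/ → jaxafusesuos.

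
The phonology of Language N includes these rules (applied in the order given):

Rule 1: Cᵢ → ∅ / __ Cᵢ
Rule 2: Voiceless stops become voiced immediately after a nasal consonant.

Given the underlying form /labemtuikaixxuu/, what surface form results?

Rule 1 (degemination): /xx/ is a geminate; the first /x/ deletes. /labemtuikaixxuu/ → labemtuikaixuu.
Rule 2 (post-nasal voicing): /t/ is a voiceless stop immediately after the nasal /m/, so it voices to [d]. /labemtuikaixuu/ → labemduikaixuu.

labemduikaixuu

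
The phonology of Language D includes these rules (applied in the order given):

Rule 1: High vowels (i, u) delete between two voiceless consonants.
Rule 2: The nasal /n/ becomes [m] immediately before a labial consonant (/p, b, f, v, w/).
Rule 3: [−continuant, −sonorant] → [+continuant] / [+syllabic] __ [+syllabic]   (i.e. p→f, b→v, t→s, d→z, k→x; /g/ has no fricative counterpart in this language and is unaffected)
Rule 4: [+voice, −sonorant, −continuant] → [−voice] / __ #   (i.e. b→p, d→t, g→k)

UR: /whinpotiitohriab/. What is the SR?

whimposiisohriap

Rule 1 (high vowel syncope): no segment meets the environment; /whinpotiitohriab/ is unchanged.
Rule 2 (nasal place assimilation): /n/ precedes the labial consonant /p/, so it assimilates in place to [m]. /whinpotiitohriab/ → whimpotiitohriab.
Rule 3 (intervocalic spirantization): /t/ is a stop between vowels /o/ and /i/, so it spirantizes to the fricative [s]. /t/ is a stop between vowels /i/ and /o/, so it spirantizes to the fricative [s]. /whimpotiitohriab/ → whimposiisohriab.
Rule 4 (final devoicing): /b/ is a voiced stop in word-final position, so it devoices to [p]. /whimposiisohriab/ → whimposiisohriap.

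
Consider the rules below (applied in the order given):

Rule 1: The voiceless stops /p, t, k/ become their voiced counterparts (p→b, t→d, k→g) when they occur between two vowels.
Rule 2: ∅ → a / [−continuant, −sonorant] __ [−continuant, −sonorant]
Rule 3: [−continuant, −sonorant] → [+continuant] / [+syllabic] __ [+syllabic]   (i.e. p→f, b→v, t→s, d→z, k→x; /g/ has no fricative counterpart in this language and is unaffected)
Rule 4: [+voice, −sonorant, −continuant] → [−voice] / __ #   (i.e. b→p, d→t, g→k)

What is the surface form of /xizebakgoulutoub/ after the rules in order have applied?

xizevaxagouluzoup

Rule 1 (intervocalic voicing): /t/ is a voiceless stop between vowels /u/ and /o/, so it voices to [d]. /xizebakgoulutoub/ → xizebakgouludoub.
Rule 2 (stop-cluster a-epenthesis): /k/ and /g/ form a stop–stop cluster, so [a] is inserted between them. /xizebakgouludoub/ → xizebakagouludoub.
Rule 3 (intervocalic spirantization): /b/ is a stop between vowels /e/ and /a/, so it spirantizes to the fricative [v]. /k/ is a stop between vowels /a/ and /a/, so it spirantizes to the fricative [x]. /d/ is a stop between vowels /u/ and /o/, so it spirantizes to the fricative [z]. /xizebakagouludoub/ → xizevaxagouluzoub.
Rule 4 (final devoicing): /b/ is a voiced stop in word-final position, so it devoices to [p]. /xizevaxagouluzoub/ → xizevaxagouluzoup.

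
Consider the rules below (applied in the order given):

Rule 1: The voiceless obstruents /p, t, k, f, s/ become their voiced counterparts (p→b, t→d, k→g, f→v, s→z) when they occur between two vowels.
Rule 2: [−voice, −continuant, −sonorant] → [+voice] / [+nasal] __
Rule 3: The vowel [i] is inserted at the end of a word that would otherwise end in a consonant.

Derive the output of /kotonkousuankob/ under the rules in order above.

Rule 1 (intervocalic voicing): /t/ is a voiceless obstruent between vowels /o/ and /o/, so it voices to [d]. /s/ is a voiceless obstruent between vowels /u/ and /u/, so it voices to [z]. /kotonkousuankob/ → kodonkouzuankob.
Rule 2 (post-nasal voicing): /k/ is a voiceless stop immediately after the nasal /n/, so it voices to [g]. /k/ is a voiceless stop immediately after the nasal /n/, so it voices to [g]. /kodonkouzuankob/ → kodongouzuangob.
Rule 3 (final i-epenthesis): the form ends in the consonant /b/, so [i] is inserted word-finally. /kodongouzuangob/ → kodongouzuangobi.

kodongouzuangobi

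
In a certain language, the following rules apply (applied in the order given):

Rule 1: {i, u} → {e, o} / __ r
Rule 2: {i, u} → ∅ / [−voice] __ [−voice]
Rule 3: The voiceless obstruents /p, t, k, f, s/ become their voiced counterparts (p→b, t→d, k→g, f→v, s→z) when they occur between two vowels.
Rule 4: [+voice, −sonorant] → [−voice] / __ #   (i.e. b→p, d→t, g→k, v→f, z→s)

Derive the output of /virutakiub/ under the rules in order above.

verudagiup

Rule 1 (pre-rhotic lowering): /i/ is a high vowel immediately before /r/, so it lowers to [e]. /virutakiub/ → verutakiub.
Rule 2 (high vowel syncope): no segment meets the environment; /verutakiub/ is unchanged.
Rule 3 (intervocalic voicing): /t/ is a voiceless obstruent between vowels /u/ and /a/, so it voices to [d]. /k/ is a voiceless obstruent between vowels /a/ and /i/, so it voices to [g]. /verutakiub/ → verudagiub.
Rule 4 (final devoicing): /b/ is a voiced obstruent in word-final position, so it devoices to [p]. /verudagiub/ → verudagiup.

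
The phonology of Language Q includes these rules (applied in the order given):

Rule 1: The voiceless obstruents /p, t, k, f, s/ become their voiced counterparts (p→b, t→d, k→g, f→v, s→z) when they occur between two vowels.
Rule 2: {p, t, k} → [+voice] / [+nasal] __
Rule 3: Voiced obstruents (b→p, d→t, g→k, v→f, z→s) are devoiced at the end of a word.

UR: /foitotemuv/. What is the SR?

Rule 1 (intervocalic voicing): /t/ is a voiceless obstruent between vowels /i/ and /o/, so it voices to [d]. /t/ is a voiceless obstruent between vowels /o/ and /e/, so it voices to [d]. /foitotemuv/ → foidodemuv.
Rule 2 (post-nasal voicing): no segment meets the environment; /foidodemuv/ is unchanged.
Rule 3 (final devoicing): /v/ is a voiced obstruent in word-final position, so it devoices to [f]. /foidodemuv/ → foidodemuf.

foidodemuf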